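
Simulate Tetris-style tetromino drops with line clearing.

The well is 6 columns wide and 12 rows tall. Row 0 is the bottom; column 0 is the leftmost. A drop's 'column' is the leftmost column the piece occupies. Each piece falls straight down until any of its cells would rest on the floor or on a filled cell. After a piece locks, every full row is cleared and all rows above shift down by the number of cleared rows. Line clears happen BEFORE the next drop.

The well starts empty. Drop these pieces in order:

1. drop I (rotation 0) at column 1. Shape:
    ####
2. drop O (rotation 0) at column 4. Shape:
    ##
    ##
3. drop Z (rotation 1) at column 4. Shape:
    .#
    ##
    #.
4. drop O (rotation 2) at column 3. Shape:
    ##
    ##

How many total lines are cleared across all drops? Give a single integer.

Drop 1: I rot0 at col 1 lands with bottom-row=0; cleared 0 line(s) (total 0); column heights now [0 1 1 1 1 0], max=1
Drop 2: O rot0 at col 4 lands with bottom-row=1; cleared 0 line(s) (total 0); column heights now [0 1 1 1 3 3], max=3
Drop 3: Z rot1 at col 4 lands with bottom-row=3; cleared 0 line(s) (total 0); column heights now [0 1 1 1 5 6], max=6
Drop 4: O rot2 at col 3 lands with bottom-row=5; cleared 0 line(s) (total 0); column heights now [0 1 1 7 7 6], max=7

Answer: 0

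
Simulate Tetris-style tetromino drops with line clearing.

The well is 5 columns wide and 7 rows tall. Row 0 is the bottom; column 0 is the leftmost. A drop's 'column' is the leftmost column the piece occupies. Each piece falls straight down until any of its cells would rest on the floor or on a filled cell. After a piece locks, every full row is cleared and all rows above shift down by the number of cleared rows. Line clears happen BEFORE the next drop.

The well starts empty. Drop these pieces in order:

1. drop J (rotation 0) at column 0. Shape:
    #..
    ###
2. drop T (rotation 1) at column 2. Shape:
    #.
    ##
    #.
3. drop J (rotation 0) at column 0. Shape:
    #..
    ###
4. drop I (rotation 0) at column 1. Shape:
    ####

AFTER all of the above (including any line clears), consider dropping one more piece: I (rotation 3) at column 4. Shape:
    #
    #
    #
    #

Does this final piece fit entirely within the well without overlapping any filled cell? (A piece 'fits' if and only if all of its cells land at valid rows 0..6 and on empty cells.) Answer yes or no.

Answer: yes

Derivation:
Drop 1: J rot0 at col 0 lands with bottom-row=0; cleared 0 line(s) (total 0); column heights now [2 1 1 0 0], max=2
Drop 2: T rot1 at col 2 lands with bottom-row=1; cleared 0 line(s) (total 0); column heights now [2 1 4 3 0], max=4
Drop 3: J rot0 at col 0 lands with bottom-row=4; cleared 0 line(s) (total 0); column heights now [6 5 5 3 0], max=6
Drop 4: I rot0 at col 1 lands with bottom-row=5; cleared 1 line(s) (total 1); column heights now [5 5 5 3 0], max=5
Test piece I rot3 at col 4 (width 1): heights before test = [5 5 5 3 0]; fits = True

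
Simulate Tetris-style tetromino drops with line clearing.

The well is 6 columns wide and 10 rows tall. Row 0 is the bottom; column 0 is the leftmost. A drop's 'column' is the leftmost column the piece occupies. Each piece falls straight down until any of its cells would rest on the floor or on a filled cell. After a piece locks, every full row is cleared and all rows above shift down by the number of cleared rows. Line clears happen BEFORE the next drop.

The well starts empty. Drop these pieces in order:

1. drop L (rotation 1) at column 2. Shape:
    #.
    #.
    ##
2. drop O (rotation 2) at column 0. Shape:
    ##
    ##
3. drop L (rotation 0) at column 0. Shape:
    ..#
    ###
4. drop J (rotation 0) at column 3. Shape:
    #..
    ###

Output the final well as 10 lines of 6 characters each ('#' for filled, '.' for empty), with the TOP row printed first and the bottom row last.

Drop 1: L rot1 at col 2 lands with bottom-row=0; cleared 0 line(s) (total 0); column heights now [0 0 3 1 0 0], max=3
Drop 2: O rot2 at col 0 lands with bottom-row=0; cleared 0 line(s) (total 0); column heights now [2 2 3 1 0 0], max=3
Drop 3: L rot0 at col 0 lands with bottom-row=3; cleared 0 line(s) (total 0); column heights now [4 4 5 1 0 0], max=5
Drop 4: J rot0 at col 3 lands with bottom-row=1; cleared 1 line(s) (total 1); column heights now [3 3 4 2 0 0], max=4

Answer: ......
......
......
......
......
......
..#...
###...
..##..
####..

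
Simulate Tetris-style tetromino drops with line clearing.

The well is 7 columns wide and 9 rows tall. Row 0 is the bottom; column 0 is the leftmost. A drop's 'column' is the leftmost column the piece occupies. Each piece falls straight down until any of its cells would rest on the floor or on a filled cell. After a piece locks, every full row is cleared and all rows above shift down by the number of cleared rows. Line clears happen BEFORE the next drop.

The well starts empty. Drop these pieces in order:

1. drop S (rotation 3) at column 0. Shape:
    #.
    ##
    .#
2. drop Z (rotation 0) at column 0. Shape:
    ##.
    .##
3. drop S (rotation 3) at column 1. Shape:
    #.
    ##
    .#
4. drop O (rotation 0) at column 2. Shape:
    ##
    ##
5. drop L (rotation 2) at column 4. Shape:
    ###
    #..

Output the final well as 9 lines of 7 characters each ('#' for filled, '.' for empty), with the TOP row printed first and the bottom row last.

Answer: .......
.......
..##...
.###...
.##....
###....
###....
##..###
.#..#..

Derivation:
Drop 1: S rot3 at col 0 lands with bottom-row=0; cleared 0 line(s) (total 0); column heights now [3 2 0 0 0 0 0], max=3
Drop 2: Z rot0 at col 0 lands with bottom-row=2; cleared 0 line(s) (total 0); column heights now [4 4 3 0 0 0 0], max=4
Drop 3: S rot3 at col 1 lands with bottom-row=3; cleared 0 line(s) (total 0); column heights now [4 6 5 0 0 0 0], max=6
Drop 4: O rot0 at col 2 lands with bottom-row=5; cleared 0 line(s) (total 0); column heights now [4 6 7 7 0 0 0], max=7
Drop 5: L rot2 at col 4 lands with bottom-row=0; cleared 0 line(s) (total 0); column heights now [4 6 7 7 2 2 2], max=7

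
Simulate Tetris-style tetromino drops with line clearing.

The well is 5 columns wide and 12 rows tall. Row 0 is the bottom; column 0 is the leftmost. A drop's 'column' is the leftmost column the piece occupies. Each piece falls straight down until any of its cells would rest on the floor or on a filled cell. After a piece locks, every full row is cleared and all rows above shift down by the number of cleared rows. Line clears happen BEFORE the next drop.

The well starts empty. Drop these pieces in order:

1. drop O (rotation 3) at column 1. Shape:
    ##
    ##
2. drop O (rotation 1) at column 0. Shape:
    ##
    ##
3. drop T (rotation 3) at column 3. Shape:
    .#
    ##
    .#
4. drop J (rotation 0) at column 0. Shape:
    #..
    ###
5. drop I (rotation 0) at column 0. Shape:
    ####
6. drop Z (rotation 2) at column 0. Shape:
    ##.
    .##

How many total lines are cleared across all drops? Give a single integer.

Drop 1: O rot3 at col 1 lands with bottom-row=0; cleared 0 line(s) (total 0); column heights now [0 2 2 0 0], max=2
Drop 2: O rot1 at col 0 lands with bottom-row=2; cleared 0 line(s) (total 0); column heights now [4 4 2 0 0], max=4
Drop 3: T rot3 at col 3 lands with bottom-row=0; cleared 0 line(s) (total 0); column heights now [4 4 2 2 3], max=4
Drop 4: J rot0 at col 0 lands with bottom-row=4; cleared 0 line(s) (total 0); column heights now [6 5 5 2 3], max=6
Drop 5: I rot0 at col 0 lands with bottom-row=6; cleared 0 line(s) (total 0); column heights now [7 7 7 7 3], max=7
Drop 6: Z rot2 at col 0 lands with bottom-row=7; cleared 0 line(s) (total 0); column heights now [9 9 8 7 3], max=9

Answer: 0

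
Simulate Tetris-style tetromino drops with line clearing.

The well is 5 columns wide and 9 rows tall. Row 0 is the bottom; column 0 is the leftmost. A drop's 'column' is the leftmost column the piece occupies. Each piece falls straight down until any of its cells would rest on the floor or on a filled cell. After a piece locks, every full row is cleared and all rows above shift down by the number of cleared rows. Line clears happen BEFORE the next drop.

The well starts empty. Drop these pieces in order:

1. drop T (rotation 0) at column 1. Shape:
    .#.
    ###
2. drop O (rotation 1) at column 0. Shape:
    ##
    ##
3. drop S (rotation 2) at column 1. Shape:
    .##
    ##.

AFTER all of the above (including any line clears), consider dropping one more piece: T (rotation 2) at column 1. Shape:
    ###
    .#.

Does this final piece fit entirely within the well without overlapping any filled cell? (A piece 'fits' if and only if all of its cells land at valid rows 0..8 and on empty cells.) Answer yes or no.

Answer: yes

Derivation:
Drop 1: T rot0 at col 1 lands with bottom-row=0; cleared 0 line(s) (total 0); column heights now [0 1 2 1 0], max=2
Drop 2: O rot1 at col 0 lands with bottom-row=1; cleared 0 line(s) (total 0); column heights now [3 3 2 1 0], max=3
Drop 3: S rot2 at col 1 lands with bottom-row=3; cleared 0 line(s) (total 0); column heights now [3 4 5 5 0], max=5
Test piece T rot2 at col 1 (width 3): heights before test = [3 4 5 5 0]; fits = True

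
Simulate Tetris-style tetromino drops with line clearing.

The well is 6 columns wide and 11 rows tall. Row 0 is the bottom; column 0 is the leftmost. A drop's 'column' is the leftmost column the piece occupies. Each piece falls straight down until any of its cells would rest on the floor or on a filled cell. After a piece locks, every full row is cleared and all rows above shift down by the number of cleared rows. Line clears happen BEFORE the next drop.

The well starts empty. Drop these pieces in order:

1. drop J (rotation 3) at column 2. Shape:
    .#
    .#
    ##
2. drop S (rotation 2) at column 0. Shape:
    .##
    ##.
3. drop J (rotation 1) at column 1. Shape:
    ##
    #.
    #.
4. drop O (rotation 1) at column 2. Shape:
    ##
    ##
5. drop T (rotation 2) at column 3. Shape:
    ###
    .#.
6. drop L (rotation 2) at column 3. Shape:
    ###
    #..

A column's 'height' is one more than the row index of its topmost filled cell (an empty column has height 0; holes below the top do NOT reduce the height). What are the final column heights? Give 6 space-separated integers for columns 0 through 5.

Answer: 1 5 7 10 10 10

Derivation:
Drop 1: J rot3 at col 2 lands with bottom-row=0; cleared 0 line(s) (total 0); column heights now [0 0 1 3 0 0], max=3
Drop 2: S rot2 at col 0 lands with bottom-row=0; cleared 0 line(s) (total 0); column heights now [1 2 2 3 0 0], max=3
Drop 3: J rot1 at col 1 lands with bottom-row=2; cleared 0 line(s) (total 0); column heights now [1 5 5 3 0 0], max=5
Drop 4: O rot1 at col 2 lands with bottom-row=5; cleared 0 line(s) (total 0); column heights now [1 5 7 7 0 0], max=7
Drop 5: T rot2 at col 3 lands with bottom-row=6; cleared 0 line(s) (total 0); column heights now [1 5 7 8 8 8], max=8
Drop 6: L rot2 at col 3 lands with bottom-row=8; cleared 0 line(s) (total 0); column heights now [1 5 7 10 10 10], max=10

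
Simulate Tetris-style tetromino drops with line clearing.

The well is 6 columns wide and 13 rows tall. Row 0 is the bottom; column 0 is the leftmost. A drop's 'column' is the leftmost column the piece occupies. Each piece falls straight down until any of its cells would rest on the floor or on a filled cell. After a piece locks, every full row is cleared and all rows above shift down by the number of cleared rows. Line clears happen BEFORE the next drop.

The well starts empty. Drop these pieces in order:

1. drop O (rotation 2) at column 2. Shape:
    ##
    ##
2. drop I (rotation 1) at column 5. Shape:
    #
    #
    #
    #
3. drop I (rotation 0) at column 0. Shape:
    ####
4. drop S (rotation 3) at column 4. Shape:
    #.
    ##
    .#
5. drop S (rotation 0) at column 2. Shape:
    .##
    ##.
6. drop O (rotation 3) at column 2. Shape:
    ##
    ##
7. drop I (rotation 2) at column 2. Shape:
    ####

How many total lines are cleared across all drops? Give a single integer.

Answer: 0

Derivation:
Drop 1: O rot2 at col 2 lands with bottom-row=0; cleared 0 line(s) (total 0); column heights now [0 0 2 2 0 0], max=2
Drop 2: I rot1 at col 5 lands with bottom-row=0; cleared 0 line(s) (total 0); column heights now [0 0 2 2 0 4], max=4
Drop 3: I rot0 at col 0 lands with bottom-row=2; cleared 0 line(s) (total 0); column heights now [3 3 3 3 0 4], max=4
Drop 4: S rot3 at col 4 lands with bottom-row=4; cleared 0 line(s) (total 0); column heights now [3 3 3 3 7 6], max=7
Drop 5: S rot0 at col 2 lands with bottom-row=6; cleared 0 line(s) (total 0); column heights now [3 3 7 8 8 6], max=8
Drop 6: O rot3 at col 2 lands with bottom-row=8; cleared 0 line(s) (total 0); column heights now [3 3 10 10 8 6], max=10
Drop 7: I rot2 at col 2 lands with bottom-row=10; cleared 0 line(s) (total 0); column heights now [3 3 11 11 11 11], max=11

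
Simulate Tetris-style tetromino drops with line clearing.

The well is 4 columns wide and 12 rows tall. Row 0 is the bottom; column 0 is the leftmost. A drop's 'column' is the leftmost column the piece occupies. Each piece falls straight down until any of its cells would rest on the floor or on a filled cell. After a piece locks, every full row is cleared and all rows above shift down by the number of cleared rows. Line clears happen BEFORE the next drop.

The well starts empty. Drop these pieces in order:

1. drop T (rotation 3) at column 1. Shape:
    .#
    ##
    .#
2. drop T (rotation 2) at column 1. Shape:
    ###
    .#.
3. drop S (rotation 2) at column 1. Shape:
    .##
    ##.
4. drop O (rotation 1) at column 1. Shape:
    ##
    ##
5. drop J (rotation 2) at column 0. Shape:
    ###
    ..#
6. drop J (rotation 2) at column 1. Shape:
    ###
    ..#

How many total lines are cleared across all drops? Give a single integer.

Drop 1: T rot3 at col 1 lands with bottom-row=0; cleared 0 line(s) (total 0); column heights now [0 2 3 0], max=3
Drop 2: T rot2 at col 1 lands with bottom-row=3; cleared 0 line(s) (total 0); column heights now [0 5 5 5], max=5
Drop 3: S rot2 at col 1 lands with bottom-row=5; cleared 0 line(s) (total 0); column heights now [0 6 7 7], max=7
Drop 4: O rot1 at col 1 lands with bottom-row=7; cleared 0 line(s) (total 0); column heights now [0 9 9 7], max=9
Drop 5: J rot2 at col 0 lands with bottom-row=9; cleared 0 line(s) (total 0); column heights now [11 11 11 7], max=11
Drop 6: J rot2 at col 1 lands with bottom-row=10; cleared 1 line(s) (total 1); column heights now [0 11 11 11], max=11

Answer: 1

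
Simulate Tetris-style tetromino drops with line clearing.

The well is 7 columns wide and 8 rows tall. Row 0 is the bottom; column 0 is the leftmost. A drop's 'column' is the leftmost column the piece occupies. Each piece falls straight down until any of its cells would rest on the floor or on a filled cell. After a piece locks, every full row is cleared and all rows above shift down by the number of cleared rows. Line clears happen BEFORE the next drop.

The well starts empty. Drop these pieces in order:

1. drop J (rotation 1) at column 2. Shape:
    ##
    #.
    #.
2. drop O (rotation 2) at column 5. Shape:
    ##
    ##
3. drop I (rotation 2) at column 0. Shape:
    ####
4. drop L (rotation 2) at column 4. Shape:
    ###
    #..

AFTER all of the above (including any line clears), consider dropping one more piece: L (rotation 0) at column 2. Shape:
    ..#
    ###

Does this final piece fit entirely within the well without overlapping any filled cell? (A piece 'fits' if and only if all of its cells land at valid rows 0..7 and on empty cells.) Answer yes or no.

Drop 1: J rot1 at col 2 lands with bottom-row=0; cleared 0 line(s) (total 0); column heights now [0 0 3 3 0 0 0], max=3
Drop 2: O rot2 at col 5 lands with bottom-row=0; cleared 0 line(s) (total 0); column heights now [0 0 3 3 0 2 2], max=3
Drop 3: I rot2 at col 0 lands with bottom-row=3; cleared 0 line(s) (total 0); column heights now [4 4 4 4 0 2 2], max=4
Drop 4: L rot2 at col 4 lands with bottom-row=1; cleared 0 line(s) (total 0); column heights now [4 4 4 4 3 3 3], max=4
Test piece L rot0 at col 2 (width 3): heights before test = [4 4 4 4 3 3 3]; fits = True

Answer: yes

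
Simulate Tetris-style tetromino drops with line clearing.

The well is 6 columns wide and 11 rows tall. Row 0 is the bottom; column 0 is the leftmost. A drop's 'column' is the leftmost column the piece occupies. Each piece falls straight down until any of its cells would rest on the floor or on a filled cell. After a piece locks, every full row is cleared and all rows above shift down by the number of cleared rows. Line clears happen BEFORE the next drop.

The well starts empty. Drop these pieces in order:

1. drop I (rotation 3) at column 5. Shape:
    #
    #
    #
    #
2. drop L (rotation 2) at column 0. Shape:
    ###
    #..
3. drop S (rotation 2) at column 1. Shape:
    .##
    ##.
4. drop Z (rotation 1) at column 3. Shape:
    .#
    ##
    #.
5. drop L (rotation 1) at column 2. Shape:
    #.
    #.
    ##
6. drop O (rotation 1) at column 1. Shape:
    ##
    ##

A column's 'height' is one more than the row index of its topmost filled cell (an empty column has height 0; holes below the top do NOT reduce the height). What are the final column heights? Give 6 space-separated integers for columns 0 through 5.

Answer: 2 11 11 7 7 4

Derivation:
Drop 1: I rot3 at col 5 lands with bottom-row=0; cleared 0 line(s) (total 0); column heights now [0 0 0 0 0 4], max=4
Drop 2: L rot2 at col 0 lands with bottom-row=0; cleared 0 line(s) (total 0); column heights now [2 2 2 0 0 4], max=4
Drop 3: S rot2 at col 1 lands with bottom-row=2; cleared 0 line(s) (total 0); column heights now [2 3 4 4 0 4], max=4
Drop 4: Z rot1 at col 3 lands with bottom-row=4; cleared 0 line(s) (total 0); column heights now [2 3 4 6 7 4], max=7
Drop 5: L rot1 at col 2 lands with bottom-row=6; cleared 0 line(s) (total 0); column heights now [2 3 9 7 7 4], max=9
Drop 6: O rot1 at col 1 lands with bottom-row=9; cleared 0 line(s) (total 0); column heights now [2 11 11 7 7 4], max=11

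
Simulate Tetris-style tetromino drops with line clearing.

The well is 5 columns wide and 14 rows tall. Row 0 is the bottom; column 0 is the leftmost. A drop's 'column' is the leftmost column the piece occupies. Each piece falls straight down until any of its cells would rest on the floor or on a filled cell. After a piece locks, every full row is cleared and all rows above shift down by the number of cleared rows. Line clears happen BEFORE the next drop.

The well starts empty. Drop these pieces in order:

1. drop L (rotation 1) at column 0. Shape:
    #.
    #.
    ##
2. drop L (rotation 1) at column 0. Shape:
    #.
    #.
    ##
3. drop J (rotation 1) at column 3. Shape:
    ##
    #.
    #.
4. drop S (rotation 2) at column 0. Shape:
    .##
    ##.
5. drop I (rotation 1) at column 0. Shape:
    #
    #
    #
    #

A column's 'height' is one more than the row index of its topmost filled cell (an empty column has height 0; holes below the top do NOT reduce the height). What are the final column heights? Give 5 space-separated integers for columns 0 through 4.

Answer: 11 8 8 3 3

Derivation:
Drop 1: L rot1 at col 0 lands with bottom-row=0; cleared 0 line(s) (total 0); column heights now [3 1 0 0 0], max=3
Drop 2: L rot1 at col 0 lands with bottom-row=3; cleared 0 line(s) (total 0); column heights now [6 4 0 0 0], max=6
Drop 3: J rot1 at col 3 lands with bottom-row=0; cleared 0 line(s) (total 0); column heights now [6 4 0 3 3], max=6
Drop 4: S rot2 at col 0 lands with bottom-row=6; cleared 0 line(s) (total 0); column heights now [7 8 8 3 3], max=8
Drop 5: I rot1 at col 0 lands with bottom-row=7; cleared 0 line(s) (total 0); column heights now [11 8 8 3 3], max=11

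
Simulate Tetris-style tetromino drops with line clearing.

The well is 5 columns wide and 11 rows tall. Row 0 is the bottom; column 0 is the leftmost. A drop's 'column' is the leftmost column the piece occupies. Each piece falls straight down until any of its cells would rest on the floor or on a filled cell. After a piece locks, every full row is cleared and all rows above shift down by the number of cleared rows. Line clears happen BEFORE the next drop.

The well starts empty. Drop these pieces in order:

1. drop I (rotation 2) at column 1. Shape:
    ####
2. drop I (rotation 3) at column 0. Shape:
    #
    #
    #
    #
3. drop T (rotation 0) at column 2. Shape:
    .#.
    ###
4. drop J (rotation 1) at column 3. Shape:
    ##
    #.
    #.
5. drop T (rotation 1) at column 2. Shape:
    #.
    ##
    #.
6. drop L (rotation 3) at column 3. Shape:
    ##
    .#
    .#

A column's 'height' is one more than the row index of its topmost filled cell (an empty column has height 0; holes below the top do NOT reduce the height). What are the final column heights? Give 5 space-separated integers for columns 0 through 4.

Answer: 3 0 7 8 8

Derivation:
Drop 1: I rot2 at col 1 lands with bottom-row=0; cleared 0 line(s) (total 0); column heights now [0 1 1 1 1], max=1
Drop 2: I rot3 at col 0 lands with bottom-row=0; cleared 1 line(s) (total 1); column heights now [3 0 0 0 0], max=3
Drop 3: T rot0 at col 2 lands with bottom-row=0; cleared 0 line(s) (total 1); column heights now [3 0 1 2 1], max=3
Drop 4: J rot1 at col 3 lands with bottom-row=2; cleared 0 line(s) (total 1); column heights now [3 0 1 5 5], max=5
Drop 5: T rot1 at col 2 lands with bottom-row=4; cleared 0 line(s) (total 1); column heights now [3 0 7 6 5], max=7
Drop 6: L rot3 at col 3 lands with bottom-row=5; cleared 0 line(s) (total 1); column heights now [3 0 7 8 8], max=8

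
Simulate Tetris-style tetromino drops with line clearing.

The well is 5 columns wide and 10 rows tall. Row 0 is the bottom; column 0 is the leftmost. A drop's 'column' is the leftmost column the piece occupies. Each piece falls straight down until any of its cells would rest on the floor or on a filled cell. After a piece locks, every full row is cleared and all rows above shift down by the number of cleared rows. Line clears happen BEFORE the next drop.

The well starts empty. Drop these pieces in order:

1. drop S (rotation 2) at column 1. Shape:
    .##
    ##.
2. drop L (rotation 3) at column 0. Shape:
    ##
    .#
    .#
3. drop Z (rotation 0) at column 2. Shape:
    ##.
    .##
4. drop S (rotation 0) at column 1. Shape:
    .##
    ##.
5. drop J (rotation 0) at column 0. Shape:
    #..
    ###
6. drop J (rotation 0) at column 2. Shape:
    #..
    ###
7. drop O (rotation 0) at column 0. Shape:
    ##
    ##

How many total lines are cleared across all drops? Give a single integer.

Answer: 0

Derivation:
Drop 1: S rot2 at col 1 lands with bottom-row=0; cleared 0 line(s) (total 0); column heights now [0 1 2 2 0], max=2
Drop 2: L rot3 at col 0 lands with bottom-row=1; cleared 0 line(s) (total 0); column heights now [4 4 2 2 0], max=4
Drop 3: Z rot0 at col 2 lands with bottom-row=2; cleared 0 line(s) (total 0); column heights now [4 4 4 4 3], max=4
Drop 4: S rot0 at col 1 lands with bottom-row=4; cleared 0 line(s) (total 0); column heights now [4 5 6 6 3], max=6
Drop 5: J rot0 at col 0 lands with bottom-row=6; cleared 0 line(s) (total 0); column heights now [8 7 7 6 3], max=8
Drop 6: J rot0 at col 2 lands with bottom-row=7; cleared 0 line(s) (total 0); column heights now [8 7 9 8 8], max=9
Drop 7: O rot0 at col 0 lands with bottom-row=8; cleared 0 line(s) (total 0); column heights now [10 10 9 8 8], max=10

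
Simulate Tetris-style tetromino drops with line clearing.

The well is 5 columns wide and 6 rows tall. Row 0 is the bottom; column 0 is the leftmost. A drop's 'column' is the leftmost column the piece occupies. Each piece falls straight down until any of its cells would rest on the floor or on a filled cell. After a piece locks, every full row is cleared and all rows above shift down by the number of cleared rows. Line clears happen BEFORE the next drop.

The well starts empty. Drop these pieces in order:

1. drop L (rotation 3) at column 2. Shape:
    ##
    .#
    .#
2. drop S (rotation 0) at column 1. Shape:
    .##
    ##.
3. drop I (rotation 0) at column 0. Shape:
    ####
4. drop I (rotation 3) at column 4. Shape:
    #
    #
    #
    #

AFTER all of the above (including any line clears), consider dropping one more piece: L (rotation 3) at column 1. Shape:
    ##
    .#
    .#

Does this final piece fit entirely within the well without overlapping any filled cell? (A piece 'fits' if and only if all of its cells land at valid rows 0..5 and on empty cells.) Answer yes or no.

Answer: no

Derivation:
Drop 1: L rot3 at col 2 lands with bottom-row=0; cleared 0 line(s) (total 0); column heights now [0 0 3 3 0], max=3
Drop 2: S rot0 at col 1 lands with bottom-row=3; cleared 0 line(s) (total 0); column heights now [0 4 5 5 0], max=5
Drop 3: I rot0 at col 0 lands with bottom-row=5; cleared 0 line(s) (total 0); column heights now [6 6 6 6 0], max=6
Drop 4: I rot3 at col 4 lands with bottom-row=0; cleared 0 line(s) (total 0); column heights now [6 6 6 6 4], max=6
Test piece L rot3 at col 1 (width 2): heights before test = [6 6 6 6 4]; fits = False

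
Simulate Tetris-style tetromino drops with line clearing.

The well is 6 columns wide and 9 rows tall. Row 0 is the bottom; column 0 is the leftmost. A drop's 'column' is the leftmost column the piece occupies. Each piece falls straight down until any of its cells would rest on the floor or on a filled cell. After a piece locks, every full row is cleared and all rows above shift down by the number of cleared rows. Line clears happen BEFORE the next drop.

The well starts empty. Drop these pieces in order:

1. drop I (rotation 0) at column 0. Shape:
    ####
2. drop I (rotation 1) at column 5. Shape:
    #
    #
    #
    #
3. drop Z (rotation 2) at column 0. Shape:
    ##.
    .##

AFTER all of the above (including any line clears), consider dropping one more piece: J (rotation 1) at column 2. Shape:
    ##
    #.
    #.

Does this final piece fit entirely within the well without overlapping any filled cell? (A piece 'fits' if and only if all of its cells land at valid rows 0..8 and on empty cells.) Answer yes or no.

Drop 1: I rot0 at col 0 lands with bottom-row=0; cleared 0 line(s) (total 0); column heights now [1 1 1 1 0 0], max=1
Drop 2: I rot1 at col 5 lands with bottom-row=0; cleared 0 line(s) (total 0); column heights now [1 1 1 1 0 4], max=4
Drop 3: Z rot2 at col 0 lands with bottom-row=1; cleared 0 line(s) (total 0); column heights now [3 3 2 1 0 4], max=4
Test piece J rot1 at col 2 (width 2): heights before test = [3 3 2 1 0 4]; fits = True

Answer: yes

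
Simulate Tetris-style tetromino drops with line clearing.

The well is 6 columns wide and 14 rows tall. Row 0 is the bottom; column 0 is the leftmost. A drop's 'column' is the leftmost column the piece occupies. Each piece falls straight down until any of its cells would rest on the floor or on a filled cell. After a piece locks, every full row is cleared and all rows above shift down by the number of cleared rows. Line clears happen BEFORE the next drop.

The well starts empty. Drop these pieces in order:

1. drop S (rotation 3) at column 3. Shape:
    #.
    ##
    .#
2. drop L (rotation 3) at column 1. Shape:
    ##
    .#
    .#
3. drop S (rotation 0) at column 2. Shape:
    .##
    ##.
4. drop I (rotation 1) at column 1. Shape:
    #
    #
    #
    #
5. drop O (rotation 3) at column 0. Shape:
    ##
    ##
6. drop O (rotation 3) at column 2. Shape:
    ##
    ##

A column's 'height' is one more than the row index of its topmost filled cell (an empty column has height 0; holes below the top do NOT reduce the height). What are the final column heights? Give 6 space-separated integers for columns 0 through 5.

Answer: 9 9 7 7 5 0

Derivation:
Drop 1: S rot3 at col 3 lands with bottom-row=0; cleared 0 line(s) (total 0); column heights now [0 0 0 3 2 0], max=3
Drop 2: L rot3 at col 1 lands with bottom-row=0; cleared 0 line(s) (total 0); column heights now [0 3 3 3 2 0], max=3
Drop 3: S rot0 at col 2 lands with bottom-row=3; cleared 0 line(s) (total 0); column heights now [0 3 4 5 5 0], max=5
Drop 4: I rot1 at col 1 lands with bottom-row=3; cleared 0 line(s) (total 0); column heights now [0 7 4 5 5 0], max=7
Drop 5: O rot3 at col 0 lands with bottom-row=7; cleared 0 line(s) (total 0); column heights now [9 9 4 5 5 0], max=9
Drop 6: O rot3 at col 2 lands with bottom-row=5; cleared 0 line(s) (total 0); column heights now [9 9 7 7 5 0], max=9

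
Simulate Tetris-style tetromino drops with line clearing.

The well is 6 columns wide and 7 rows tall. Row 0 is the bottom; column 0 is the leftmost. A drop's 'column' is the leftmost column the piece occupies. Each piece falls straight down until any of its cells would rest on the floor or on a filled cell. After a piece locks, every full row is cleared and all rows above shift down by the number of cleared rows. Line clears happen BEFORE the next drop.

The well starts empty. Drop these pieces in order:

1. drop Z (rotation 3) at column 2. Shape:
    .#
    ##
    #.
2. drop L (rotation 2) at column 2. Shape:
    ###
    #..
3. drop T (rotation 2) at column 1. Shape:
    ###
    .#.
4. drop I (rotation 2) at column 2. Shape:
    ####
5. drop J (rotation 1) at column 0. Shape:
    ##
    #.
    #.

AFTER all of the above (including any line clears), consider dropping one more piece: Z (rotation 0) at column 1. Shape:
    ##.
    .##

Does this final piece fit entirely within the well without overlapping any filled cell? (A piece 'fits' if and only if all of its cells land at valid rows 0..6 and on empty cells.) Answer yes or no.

Drop 1: Z rot3 at col 2 lands with bottom-row=0; cleared 0 line(s) (total 0); column heights now [0 0 2 3 0 0], max=3
Drop 2: L rot2 at col 2 lands with bottom-row=2; cleared 0 line(s) (total 0); column heights now [0 0 4 4 4 0], max=4
Drop 3: T rot2 at col 1 lands with bottom-row=4; cleared 0 line(s) (total 0); column heights now [0 6 6 6 4 0], max=6
Drop 4: I rot2 at col 2 lands with bottom-row=6; cleared 0 line(s) (total 0); column heights now [0 6 7 7 7 7], max=7
Drop 5: J rot1 at col 0 lands with bottom-row=4; cleared 1 line(s) (total 1); column heights now [6 6 6 6 4 0], max=6
Test piece Z rot0 at col 1 (width 3): heights before test = [6 6 6 6 4 0]; fits = False

Answer: no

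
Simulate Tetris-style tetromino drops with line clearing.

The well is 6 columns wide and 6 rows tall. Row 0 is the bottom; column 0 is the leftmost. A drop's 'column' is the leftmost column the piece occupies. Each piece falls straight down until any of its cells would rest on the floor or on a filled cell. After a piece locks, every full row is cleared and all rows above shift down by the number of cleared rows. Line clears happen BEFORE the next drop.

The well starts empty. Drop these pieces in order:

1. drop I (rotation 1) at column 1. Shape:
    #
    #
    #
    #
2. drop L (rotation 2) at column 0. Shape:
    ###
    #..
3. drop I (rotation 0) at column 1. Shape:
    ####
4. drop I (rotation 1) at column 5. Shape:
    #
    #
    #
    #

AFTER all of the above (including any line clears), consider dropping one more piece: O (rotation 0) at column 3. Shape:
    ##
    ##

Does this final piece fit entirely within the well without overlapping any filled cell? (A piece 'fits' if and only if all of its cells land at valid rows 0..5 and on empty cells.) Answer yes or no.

Drop 1: I rot1 at col 1 lands with bottom-row=0; cleared 0 line(s) (total 0); column heights now [0 4 0 0 0 0], max=4
Drop 2: L rot2 at col 0 lands with bottom-row=3; cleared 0 line(s) (total 0); column heights now [5 5 5 0 0 0], max=5
Drop 3: I rot0 at col 1 lands with bottom-row=5; cleared 0 line(s) (total 0); column heights now [5 6 6 6 6 0], max=6
Drop 4: I rot1 at col 5 lands with bottom-row=0; cleared 0 line(s) (total 0); column heights now [5 6 6 6 6 4], max=6
Test piece O rot0 at col 3 (width 2): heights before test = [5 6 6 6 6 4]; fits = False

Answer: no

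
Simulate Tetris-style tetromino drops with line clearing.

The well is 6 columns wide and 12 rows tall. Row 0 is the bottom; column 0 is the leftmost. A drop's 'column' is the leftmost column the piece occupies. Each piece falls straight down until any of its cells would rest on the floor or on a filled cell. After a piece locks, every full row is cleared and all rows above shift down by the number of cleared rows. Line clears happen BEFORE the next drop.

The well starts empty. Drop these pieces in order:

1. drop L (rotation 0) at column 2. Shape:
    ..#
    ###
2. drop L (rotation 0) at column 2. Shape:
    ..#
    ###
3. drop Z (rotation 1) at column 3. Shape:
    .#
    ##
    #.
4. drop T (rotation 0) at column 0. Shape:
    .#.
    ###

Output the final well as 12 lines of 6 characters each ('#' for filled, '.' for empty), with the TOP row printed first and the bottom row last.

Answer: ......
......
......
......
......
......
....#.
.#.##.
#####.
..###.
....#.
..###.

Derivation:
Drop 1: L rot0 at col 2 lands with bottom-row=0; cleared 0 line(s) (total 0); column heights now [0 0 1 1 2 0], max=2
Drop 2: L rot0 at col 2 lands with bottom-row=2; cleared 0 line(s) (total 0); column heights now [0 0 3 3 4 0], max=4
Drop 3: Z rot1 at col 3 lands with bottom-row=3; cleared 0 line(s) (total 0); column heights now [0 0 3 5 6 0], max=6
Drop 4: T rot0 at col 0 lands with bottom-row=3; cleared 0 line(s) (total 0); column heights now [4 5 4 5 6 0], max=6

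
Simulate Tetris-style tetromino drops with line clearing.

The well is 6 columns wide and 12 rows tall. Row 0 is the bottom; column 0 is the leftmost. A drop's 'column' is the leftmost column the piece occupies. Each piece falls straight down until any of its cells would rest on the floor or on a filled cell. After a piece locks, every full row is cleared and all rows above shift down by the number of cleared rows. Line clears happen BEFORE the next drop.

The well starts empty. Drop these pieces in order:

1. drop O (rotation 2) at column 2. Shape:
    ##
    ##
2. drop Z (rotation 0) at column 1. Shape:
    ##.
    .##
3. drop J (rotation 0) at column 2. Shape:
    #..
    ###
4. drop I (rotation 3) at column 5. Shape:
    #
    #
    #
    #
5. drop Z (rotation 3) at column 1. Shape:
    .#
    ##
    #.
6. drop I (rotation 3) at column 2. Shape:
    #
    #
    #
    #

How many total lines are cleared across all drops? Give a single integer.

Answer: 0

Derivation:
Drop 1: O rot2 at col 2 lands with bottom-row=0; cleared 0 line(s) (total 0); column heights now [0 0 2 2 0 0], max=2
Drop 2: Z rot0 at col 1 lands with bottom-row=2; cleared 0 line(s) (total 0); column heights now [0 4 4 3 0 0], max=4
Drop 3: J rot0 at col 2 lands with bottom-row=4; cleared 0 line(s) (total 0); column heights now [0 4 6 5 5 0], max=6
Drop 4: I rot3 at col 5 lands with bottom-row=0; cleared 0 line(s) (total 0); column heights now [0 4 6 5 5 4], max=6
Drop 5: Z rot3 at col 1 lands with bottom-row=5; cleared 0 line(s) (total 0); column heights now [0 7 8 5 5 4], max=8
Drop 6: I rot3 at col 2 lands with bottom-row=8; cleared 0 line(s) (total 0); column heights now [0 7 12 5 5 4], max=12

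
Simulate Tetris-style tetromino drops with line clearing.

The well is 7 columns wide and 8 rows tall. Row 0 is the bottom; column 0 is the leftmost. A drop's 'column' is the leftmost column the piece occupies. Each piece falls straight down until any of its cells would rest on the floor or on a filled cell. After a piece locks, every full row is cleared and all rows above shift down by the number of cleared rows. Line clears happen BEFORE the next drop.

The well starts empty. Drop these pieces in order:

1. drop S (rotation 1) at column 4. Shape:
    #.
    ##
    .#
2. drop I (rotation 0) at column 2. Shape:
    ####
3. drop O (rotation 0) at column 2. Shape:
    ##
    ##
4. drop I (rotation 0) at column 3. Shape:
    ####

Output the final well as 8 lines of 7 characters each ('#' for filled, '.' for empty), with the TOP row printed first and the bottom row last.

Drop 1: S rot1 at col 4 lands with bottom-row=0; cleared 0 line(s) (total 0); column heights now [0 0 0 0 3 2 0], max=3
Drop 2: I rot0 at col 2 lands with bottom-row=3; cleared 0 line(s) (total 0); column heights now [0 0 4 4 4 4 0], max=4
Drop 3: O rot0 at col 2 lands with bottom-row=4; cleared 0 line(s) (total 0); column heights now [0 0 6 6 4 4 0], max=6
Drop 4: I rot0 at col 3 lands with bottom-row=6; cleared 0 line(s) (total 0); column heights now [0 0 6 7 7 7 7], max=7

Answer: .......
...####
..##...
..##...
..####.
....#..
....##.
.....#.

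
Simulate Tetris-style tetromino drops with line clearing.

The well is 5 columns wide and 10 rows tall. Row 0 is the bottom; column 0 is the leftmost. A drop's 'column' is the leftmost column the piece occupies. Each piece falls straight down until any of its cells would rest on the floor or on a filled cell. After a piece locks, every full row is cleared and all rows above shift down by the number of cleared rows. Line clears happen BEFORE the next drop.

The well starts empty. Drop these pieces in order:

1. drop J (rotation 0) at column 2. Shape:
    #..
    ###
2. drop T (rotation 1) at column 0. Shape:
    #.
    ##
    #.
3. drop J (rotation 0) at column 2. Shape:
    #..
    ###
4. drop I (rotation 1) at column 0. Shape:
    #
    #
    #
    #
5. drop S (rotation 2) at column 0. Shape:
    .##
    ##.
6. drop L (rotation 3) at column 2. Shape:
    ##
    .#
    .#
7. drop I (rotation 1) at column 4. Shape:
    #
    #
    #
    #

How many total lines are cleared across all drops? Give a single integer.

Drop 1: J rot0 at col 2 lands with bottom-row=0; cleared 0 line(s) (total 0); column heights now [0 0 2 1 1], max=2
Drop 2: T rot1 at col 0 lands with bottom-row=0; cleared 0 line(s) (total 0); column heights now [3 2 2 1 1], max=3
Drop 3: J rot0 at col 2 lands with bottom-row=2; cleared 0 line(s) (total 0); column heights now [3 2 4 3 3], max=4
Drop 4: I rot1 at col 0 lands with bottom-row=3; cleared 0 line(s) (total 0); column heights now [7 2 4 3 3], max=7
Drop 5: S rot2 at col 0 lands with bottom-row=7; cleared 0 line(s) (total 0); column heights now [8 9 9 3 3], max=9
Drop 6: L rot3 at col 2 lands with bottom-row=7; cleared 0 line(s) (total 0); column heights now [8 9 10 10 3], max=10
Drop 7: I rot1 at col 4 lands with bottom-row=3; cleared 0 line(s) (total 0); column heights now [8 9 10 10 7], max=10

Answer: 0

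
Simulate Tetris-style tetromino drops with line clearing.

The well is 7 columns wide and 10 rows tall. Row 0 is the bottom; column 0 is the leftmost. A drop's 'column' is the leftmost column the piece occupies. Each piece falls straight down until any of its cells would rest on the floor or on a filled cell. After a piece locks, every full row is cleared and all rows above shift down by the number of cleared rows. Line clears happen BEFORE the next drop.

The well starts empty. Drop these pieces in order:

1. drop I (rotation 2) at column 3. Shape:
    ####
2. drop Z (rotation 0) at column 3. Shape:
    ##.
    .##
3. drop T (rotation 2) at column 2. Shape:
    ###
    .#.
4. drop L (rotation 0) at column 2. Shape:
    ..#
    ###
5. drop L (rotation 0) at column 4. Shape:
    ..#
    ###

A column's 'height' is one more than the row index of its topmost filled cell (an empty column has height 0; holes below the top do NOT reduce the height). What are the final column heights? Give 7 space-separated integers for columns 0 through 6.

Drop 1: I rot2 at col 3 lands with bottom-row=0; cleared 0 line(s) (total 0); column heights now [0 0 0 1 1 1 1], max=1
Drop 2: Z rot0 at col 3 lands with bottom-row=1; cleared 0 line(s) (total 0); column heights now [0 0 0 3 3 2 1], max=3
Drop 3: T rot2 at col 2 lands with bottom-row=3; cleared 0 line(s) (total 0); column heights now [0 0 5 5 5 2 1], max=5
Drop 4: L rot0 at col 2 lands with bottom-row=5; cleared 0 line(s) (total 0); column heights now [0 0 6 6 7 2 1], max=7
Drop 5: L rot0 at col 4 lands with bottom-row=7; cleared 0 line(s) (total 0); column heights now [0 0 6 6 8 8 9], max=9

Answer: 0 0 6 6 8 8 9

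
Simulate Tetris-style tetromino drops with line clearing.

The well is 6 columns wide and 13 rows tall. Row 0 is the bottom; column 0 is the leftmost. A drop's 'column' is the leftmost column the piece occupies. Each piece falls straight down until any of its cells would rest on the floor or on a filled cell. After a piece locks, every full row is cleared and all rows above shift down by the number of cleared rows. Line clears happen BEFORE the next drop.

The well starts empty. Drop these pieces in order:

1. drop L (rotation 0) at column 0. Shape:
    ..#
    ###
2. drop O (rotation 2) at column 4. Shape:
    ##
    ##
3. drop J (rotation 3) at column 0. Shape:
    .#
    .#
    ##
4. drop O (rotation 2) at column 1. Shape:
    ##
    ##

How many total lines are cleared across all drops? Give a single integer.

Answer: 0

Derivation:
Drop 1: L rot0 at col 0 lands with bottom-row=0; cleared 0 line(s) (total 0); column heights now [1 1 2 0 0 0], max=2
Drop 2: O rot2 at col 4 lands with bottom-row=0; cleared 0 line(s) (total 0); column heights now [1 1 2 0 2 2], max=2
Drop 3: J rot3 at col 0 lands with bottom-row=1; cleared 0 line(s) (total 0); column heights now [2 4 2 0 2 2], max=4
Drop 4: O rot2 at col 1 lands with bottom-row=4; cleared 0 line(s) (total 0); column heights now [2 6 6 0 2 2], max=6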